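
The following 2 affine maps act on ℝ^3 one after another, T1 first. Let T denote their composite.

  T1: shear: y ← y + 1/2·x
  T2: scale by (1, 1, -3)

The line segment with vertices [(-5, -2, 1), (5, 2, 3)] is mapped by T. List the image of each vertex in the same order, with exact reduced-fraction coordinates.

image vertices: (-5, -9/2, -3), (5, 9/2, -9)

T1 shear: y ← y + 1/2·x: (-5, -2, 1) → (-5, -9/2, 1); (5, 2, 3) → (5, 9/2, 3)
T2 scale by (1, 1, -3): (-5, -9/2, 1) → (-5, -9/2, -3); (5, 9/2, 3) → (5, 9/2, -9)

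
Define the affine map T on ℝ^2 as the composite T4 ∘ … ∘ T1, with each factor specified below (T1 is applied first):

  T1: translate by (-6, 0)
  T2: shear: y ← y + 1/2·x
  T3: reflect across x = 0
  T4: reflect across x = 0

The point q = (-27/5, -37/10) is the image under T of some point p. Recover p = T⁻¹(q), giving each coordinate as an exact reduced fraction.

T1 = [1 0 -6; 0 1 0; 0 0 1]
T2·T1 = [1 0 -6; 1/2 1 -3; 0 0 1]
T3·…·T1 = [-1 0 6; 1/2 1 -3; 0 0 1]
T4·…·T1 = [1 0 -6; 1/2 1 -3; 0 0 1]
det M = 1; M⁻¹ = [1 0 6; -1/2 1 0; 0 0 1]
M⁻¹ · (-27/5, -37/10)ᵀ = (3/5, -1)ᵀ

p = (3/5, -1)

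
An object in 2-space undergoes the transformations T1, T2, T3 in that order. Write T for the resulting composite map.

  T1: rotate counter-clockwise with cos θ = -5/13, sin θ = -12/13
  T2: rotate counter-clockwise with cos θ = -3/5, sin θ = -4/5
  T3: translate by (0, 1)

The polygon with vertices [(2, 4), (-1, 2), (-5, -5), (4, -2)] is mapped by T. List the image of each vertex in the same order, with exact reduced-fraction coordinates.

T1 rotate counter-clockwise with cos θ = -5/13, sin θ = -12/13: (2, 4) → (38/13, -44/13); (-1, 2) → (29/13, 2/13); (-5, -5) → (-35/13, 85/13); (4, -2) → (-44/13, -38/13)
T2 rotate counter-clockwise with cos θ = -3/5, sin θ = -4/5: (38/13, -44/13) → (-58/13, -4/13); (29/13, 2/13) → (-79/65, -122/65); (-35/13, 85/13) → (89/13, -23/13); (-44/13, -38/13) → (-4/13, 58/13)
T3 translate by (0, 1): (-58/13, -4/13) → (-58/13, 9/13); (-79/65, -122/65) → (-79/65, -57/65); (89/13, -23/13) → (89/13, -10/13); (-4/13, 58/13) → (-4/13, 71/13)

image vertices: (-58/13, 9/13), (-79/65, -57/65), (89/13, -10/13), (-4/13, 71/13)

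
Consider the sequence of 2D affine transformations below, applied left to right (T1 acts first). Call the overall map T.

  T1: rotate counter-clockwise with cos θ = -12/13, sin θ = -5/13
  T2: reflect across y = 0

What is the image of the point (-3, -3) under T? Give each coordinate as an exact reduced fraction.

T(p) = (21/13, -51/13)

T1 rotate counter-clockwise with cos θ = -12/13, sin θ = -5/13: (-3, -3) → (21/13, 51/13)
T2 reflect across y = 0: (21/13, 51/13) → (21/13, -51/13)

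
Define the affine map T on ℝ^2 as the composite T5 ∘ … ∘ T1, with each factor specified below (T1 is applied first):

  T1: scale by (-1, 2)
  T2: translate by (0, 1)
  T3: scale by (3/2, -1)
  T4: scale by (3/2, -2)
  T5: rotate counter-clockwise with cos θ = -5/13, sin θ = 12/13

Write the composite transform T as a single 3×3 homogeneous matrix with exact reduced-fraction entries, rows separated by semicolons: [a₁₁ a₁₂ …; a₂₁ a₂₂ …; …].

T = [45/52 -48/13 -24/13; -27/13 -20/13 -10/13; 0 0 1]

T1 = [-1 0 0; 0 2 0; 0 0 1]
T2·T1 = [-1 0 0; 0 2 1; 0 0 1]
T3·…·T1 = [-3/2 0 0; 0 -2 -1; 0 0 1]
T4·…·T1 = [-9/4 0 0; 0 4 2; 0 0 1]
T5·…·T1 = [45/52 -48/13 -24/13; -27/13 -20/13 -10/13; 0 0 1]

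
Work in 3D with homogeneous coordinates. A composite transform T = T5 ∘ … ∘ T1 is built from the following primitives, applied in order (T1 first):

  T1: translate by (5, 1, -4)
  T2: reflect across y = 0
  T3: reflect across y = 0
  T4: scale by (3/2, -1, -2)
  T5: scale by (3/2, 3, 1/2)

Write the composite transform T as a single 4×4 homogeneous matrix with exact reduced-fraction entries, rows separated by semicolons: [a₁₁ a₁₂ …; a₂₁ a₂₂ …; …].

T1 = [1 0 0 5; 0 1 0 1; 0 0 1 -4; 0 0 0 1]
T2·T1 = [1 0 0 5; 0 -1 0 -1; 0 0 1 -4; 0 0 0 1]
T3·…·T1 = [1 0 0 5; 0 1 0 1; 0 0 1 -4; 0 0 0 1]
T4·…·T1 = [3/2 0 0 15/2; 0 -1 0 -1; 0 0 -2 8; 0 0 0 1]
T5·…·T1 = [9/4 0 0 45/4; 0 -3 0 -3; 0 0 -1 4; 0 0 0 1]

T = [9/4 0 0 45/4; 0 -3 0 -3; 0 0 -1 4; 0 0 0 1]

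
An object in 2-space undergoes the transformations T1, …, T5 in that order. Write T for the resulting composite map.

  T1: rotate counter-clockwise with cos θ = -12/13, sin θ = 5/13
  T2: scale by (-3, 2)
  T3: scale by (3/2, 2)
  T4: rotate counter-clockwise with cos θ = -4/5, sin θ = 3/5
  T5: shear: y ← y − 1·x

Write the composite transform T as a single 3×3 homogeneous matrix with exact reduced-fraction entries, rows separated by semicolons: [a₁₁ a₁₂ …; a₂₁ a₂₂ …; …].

T = [-276/65 54/65 0; 358/65 411/130 0; 0 0 1]

T1 = [-12/13 -5/13 0; 5/13 -12/13 0; 0 0 1]
T2·T1 = [36/13 15/13 0; 10/13 -24/13 0; 0 0 1]
T3·…·T1 = [54/13 45/26 0; 20/13 -48/13 0; 0 0 1]
T4·…·T1 = [-276/65 54/65 0; 82/65 519/130 0; 0 0 1]
T5·…·T1 = [-276/65 54/65 0; 358/65 411/130 0; 0 0 1]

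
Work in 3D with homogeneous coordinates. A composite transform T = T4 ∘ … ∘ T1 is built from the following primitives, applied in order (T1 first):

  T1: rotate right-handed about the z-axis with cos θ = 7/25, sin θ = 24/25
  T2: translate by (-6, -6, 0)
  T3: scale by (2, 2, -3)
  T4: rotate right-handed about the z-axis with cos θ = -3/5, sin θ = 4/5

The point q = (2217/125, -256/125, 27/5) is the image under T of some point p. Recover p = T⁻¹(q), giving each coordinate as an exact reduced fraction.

p = (-1/2, 0, -9/5)

T1 = [7/25 -24/25 0 0; 24/25 7/25 0 0; 0 0 1 0; 0 0 0 1]
T2·T1 = [7/25 -24/25 0 -6; 24/25 7/25 0 -6; 0 0 1 0; 0 0 0 1]
T3·…·T1 = [14/25 -48/25 0 -12; 48/25 14/25 0 -12; 0 0 -3 0; 0 0 0 1]
T4·…·T1 = [-234/125 88/125 0 84/5; -88/125 -234/125 0 -12/5; 0 0 -3 0; 0 0 0 1]
det M = -12; M⁻¹ = [-117/250 -22/125 0 186/25; 22/125 -117/250 0 -102/25; 0 0 -1/3 0; 0 0 0 1]
M⁻¹ · (2217/125, -256/125, 27/5)ᵀ = (-1/2, 0, -9/5)ᵀ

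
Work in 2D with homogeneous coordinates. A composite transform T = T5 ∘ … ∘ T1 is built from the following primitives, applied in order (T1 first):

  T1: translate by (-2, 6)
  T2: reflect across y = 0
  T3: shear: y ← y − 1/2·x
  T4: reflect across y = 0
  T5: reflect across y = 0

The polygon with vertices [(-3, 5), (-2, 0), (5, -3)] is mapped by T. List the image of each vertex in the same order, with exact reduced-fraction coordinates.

T1 translate by (-2, 6): (-3, 5) → (-5, 11); (-2, 0) → (-4, 6); (5, -3) → (3, 3)
T2 reflect across y = 0: (-5, 11) → (-5, -11); (-4, 6) → (-4, -6); (3, 3) → (3, -3)
T3 shear: y ← y − 1/2·x: (-5, -11) → (-5, -17/2); (-4, -6) → (-4, -4); (3, -3) → (3, -9/2)
T4 reflect across y = 0: (-5, -17/2) → (-5, 17/2); (-4, -4) → (-4, 4); (3, -9/2) → (3, 9/2)
T5 reflect across y = 0: (-5, 17/2) → (-5, -17/2); (-4, 4) → (-4, -4); (3, 9/2) → (3, -9/2)

image vertices: (-5, -17/2), (-4, -4), (3, -9/2)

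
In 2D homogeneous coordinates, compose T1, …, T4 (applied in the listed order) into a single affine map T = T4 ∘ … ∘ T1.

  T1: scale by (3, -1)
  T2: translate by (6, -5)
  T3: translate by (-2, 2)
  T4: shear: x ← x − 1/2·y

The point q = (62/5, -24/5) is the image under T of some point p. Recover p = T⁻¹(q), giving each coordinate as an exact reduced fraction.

T1 = [3 0 0; 0 -1 0; 0 0 1]
T2·T1 = [3 0 6; 0 -1 -5; 0 0 1]
T3·…·T1 = [3 0 4; 0 -1 -3; 0 0 1]
T4·…·T1 = [3 1/2 11/2; 0 -1 -3; 0 0 1]
det M = -3; M⁻¹ = [1/3 1/6 -4/3; 0 -1 -3; 0 0 1]
M⁻¹ · (62/5, -24/5)ᵀ = (2, 9/5)ᵀ

p = (2, 9/5)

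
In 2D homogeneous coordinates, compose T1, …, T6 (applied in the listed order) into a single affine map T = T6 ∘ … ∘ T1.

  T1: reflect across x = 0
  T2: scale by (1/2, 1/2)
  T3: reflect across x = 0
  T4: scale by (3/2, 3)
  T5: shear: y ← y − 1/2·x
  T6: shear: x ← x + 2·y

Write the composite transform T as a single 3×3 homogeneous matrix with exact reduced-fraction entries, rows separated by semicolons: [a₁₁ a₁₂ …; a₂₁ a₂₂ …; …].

T = [0 3 0; -3/8 3/2 0; 0 0 1]

T1 = [-1 0 0; 0 1 0; 0 0 1]
T2·T1 = [-1/2 0 0; 0 1/2 0; 0 0 1]
T3·…·T1 = [1/2 0 0; 0 1/2 0; 0 0 1]
T4·…·T1 = [3/4 0 0; 0 3/2 0; 0 0 1]
T5·…·T1 = [3/4 0 0; -3/8 3/2 0; 0 0 1]
T6·…·T1 = [0 3 0; -3/8 3/2 0; 0 0 1]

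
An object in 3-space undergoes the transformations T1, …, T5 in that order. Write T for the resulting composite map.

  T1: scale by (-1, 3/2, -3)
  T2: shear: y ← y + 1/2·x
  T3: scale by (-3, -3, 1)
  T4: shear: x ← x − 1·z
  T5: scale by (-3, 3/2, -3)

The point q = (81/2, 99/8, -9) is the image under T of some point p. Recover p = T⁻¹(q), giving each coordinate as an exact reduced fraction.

p = (-7/2, -3, -1)

T1 = [-1 0 0 0; 0 3/2 0 0; 0 0 -3 0; 0 0 0 1]
T2·T1 = [-1 0 0 0; -1/2 3/2 0 0; 0 0 -3 0; 0 0 0 1]
T3·…·T1 = [3 0 0 0; 3/2 -9/2 0 0; 0 0 -3 0; 0 0 0 1]
T4·…·T1 = [3 0 3 0; 3/2 -9/2 0 0; 0 0 -3 0; 0 0 0 1]
T5·…·T1 = [-9 0 -9 0; 9/4 -27/4 0 0; 0 0 9 0; 0 0 0 1]
det M = 2187/4; M⁻¹ = [-1/9 0 -1/9 0; -1/27 -4/27 -1/27 0; 0 0 1/9 0; 0 0 0 1]
M⁻¹ · (81/2, 99/8, -9)ᵀ = (-7/2, -3, -1)ᵀ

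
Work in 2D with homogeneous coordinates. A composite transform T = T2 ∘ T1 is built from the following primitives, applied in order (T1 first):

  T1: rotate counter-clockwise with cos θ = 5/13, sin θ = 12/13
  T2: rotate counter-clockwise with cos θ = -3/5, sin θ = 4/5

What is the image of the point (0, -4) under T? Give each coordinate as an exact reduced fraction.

T1 rotate counter-clockwise with cos θ = 5/13, sin θ = 12/13: (0, -4) → (48/13, -20/13)
T2 rotate counter-clockwise with cos θ = -3/5, sin θ = 4/5: (48/13, -20/13) → (-64/65, 252/65)

T(p) = (-64/65, 252/65)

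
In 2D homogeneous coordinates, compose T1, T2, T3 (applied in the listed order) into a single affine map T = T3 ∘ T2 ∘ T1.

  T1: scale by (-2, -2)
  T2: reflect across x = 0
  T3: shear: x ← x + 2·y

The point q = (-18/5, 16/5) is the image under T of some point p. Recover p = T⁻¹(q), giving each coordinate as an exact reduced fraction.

T1 = [-2 0 0; 0 -2 0; 0 0 1]
T2·T1 = [2 0 0; 0 -2 0; 0 0 1]
T3·…·T1 = [2 -4 0; 0 -2 0; 0 0 1]
det M = -4; M⁻¹ = [1/2 -1 0; 0 -1/2 0; 0 0 1]
M⁻¹ · (-18/5, 16/5)ᵀ = (-5, -8/5)ᵀ

p = (-5, -8/5)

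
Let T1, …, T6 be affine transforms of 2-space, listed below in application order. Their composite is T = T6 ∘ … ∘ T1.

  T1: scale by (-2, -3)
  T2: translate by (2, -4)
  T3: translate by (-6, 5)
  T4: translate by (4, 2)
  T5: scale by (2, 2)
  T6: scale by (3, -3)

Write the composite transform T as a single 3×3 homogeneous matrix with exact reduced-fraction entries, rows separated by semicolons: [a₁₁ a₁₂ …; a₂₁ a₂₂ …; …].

T1 = [-2 0 0; 0 -3 0; 0 0 1]
T2·T1 = [-2 0 2; 0 -3 -4; 0 0 1]
T3·…·T1 = [-2 0 -4; 0 -3 1; 0 0 1]
T4·…·T1 = [-2 0 0; 0 -3 3; 0 0 1]
T5·…·T1 = [-4 0 0; 0 -6 6; 0 0 1]
T6·…·T1 = [-12 0 0; 0 18 -18; 0 0 1]

T = [-12 0 0; 0 18 -18; 0 0 1]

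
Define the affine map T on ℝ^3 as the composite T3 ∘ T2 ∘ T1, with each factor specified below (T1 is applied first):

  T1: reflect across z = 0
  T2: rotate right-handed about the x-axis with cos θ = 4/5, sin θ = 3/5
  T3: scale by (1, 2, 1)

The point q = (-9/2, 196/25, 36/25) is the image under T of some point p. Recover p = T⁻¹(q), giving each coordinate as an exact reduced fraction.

T1 = [1 0 0 0; 0 1 0 0; 0 0 -1 0; 0 0 0 1]
T2·T1 = [1 0 0 0; 0 4/5 3/5 0; 0 3/5 -4/5 0; 0 0 0 1]
T3·…·T1 = [1 0 0 0; 0 8/5 6/5 0; 0 3/5 -4/5 0; 0 0 0 1]
det M = -2; M⁻¹ = [1 0 0 0; 0 2/5 3/5 0; 0 3/10 -4/5 0; 0 0 0 1]
M⁻¹ · (-9/2, 196/25, 36/25)ᵀ = (-9/2, 4, 6/5)ᵀ

p = (-9/2, 4, 6/5)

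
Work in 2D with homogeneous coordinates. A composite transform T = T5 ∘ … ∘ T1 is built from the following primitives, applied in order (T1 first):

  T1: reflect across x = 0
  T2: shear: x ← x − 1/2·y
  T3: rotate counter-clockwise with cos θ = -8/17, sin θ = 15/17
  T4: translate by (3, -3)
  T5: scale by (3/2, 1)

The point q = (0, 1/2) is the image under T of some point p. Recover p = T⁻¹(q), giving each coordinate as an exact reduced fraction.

T1 = [-1 0 0; 0 1 0; 0 0 1]
T2·T1 = [-1 -1/2 0; 0 1 0; 0 0 1]
T3·…·T1 = [8/17 -11/17 0; -15/17 -31/34 0; 0 0 1]
T4·…·T1 = [8/17 -11/17 3; -15/17 -31/34 -3; 0 0 1]
T5·…·T1 = [12/17 -33/34 9/2; -15/17 -31/34 -3; 0 0 1]
det M = -3/2; M⁻¹ = [31/51 -11/17 -159/34; -10/17 -8/17 21/17; 0 0 1]
M⁻¹ · (0, 1/2)ᵀ = (-5, 1)ᵀ

p = (-5, 1)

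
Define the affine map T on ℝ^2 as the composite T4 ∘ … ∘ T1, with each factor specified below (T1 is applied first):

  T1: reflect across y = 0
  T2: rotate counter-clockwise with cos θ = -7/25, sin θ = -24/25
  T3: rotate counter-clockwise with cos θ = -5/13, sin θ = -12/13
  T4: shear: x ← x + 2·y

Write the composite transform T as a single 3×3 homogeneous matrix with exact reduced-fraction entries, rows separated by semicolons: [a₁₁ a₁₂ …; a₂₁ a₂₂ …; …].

T = [31/65 142/65 0; 204/325 253/325 0; 0 0 1]

T1 = [1 0 0; 0 -1 0; 0 0 1]
T2·T1 = [-7/25 -24/25 0; -24/25 7/25 0; 0 0 1]
T3·…·T1 = [-253/325 204/325 0; 204/325 253/325 0; 0 0 1]
T4·…·T1 = [31/65 142/65 0; 204/325 253/325 0; 0 0 1]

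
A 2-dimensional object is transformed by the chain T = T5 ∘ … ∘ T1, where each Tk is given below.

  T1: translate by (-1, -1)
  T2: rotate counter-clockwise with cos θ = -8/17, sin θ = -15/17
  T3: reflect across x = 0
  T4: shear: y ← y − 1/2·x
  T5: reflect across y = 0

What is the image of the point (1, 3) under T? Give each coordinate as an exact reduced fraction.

T1 translate by (-1, -1): (1, 3) → (0, 2)
T2 rotate counter-clockwise with cos θ = -8/17, sin θ = -15/17: (0, 2) → (30/17, -16/17)
T3 reflect across x = 0: (30/17, -16/17) → (-30/17, -16/17)
T4 shear: y ← y − 1/2·x: (-30/17, -16/17) → (-30/17, -1/17)
T5 reflect across y = 0: (-30/17, -1/17) → (-30/17, 1/17)

T(p) = (-30/17, 1/17)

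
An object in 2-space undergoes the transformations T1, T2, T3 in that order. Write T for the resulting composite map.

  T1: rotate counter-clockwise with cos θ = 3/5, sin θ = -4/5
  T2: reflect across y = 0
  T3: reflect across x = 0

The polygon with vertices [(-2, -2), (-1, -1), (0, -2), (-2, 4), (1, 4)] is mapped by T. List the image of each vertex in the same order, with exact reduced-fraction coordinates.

T1 rotate counter-clockwise with cos θ = 3/5, sin θ = -4/5: (-2, -2) → (-14/5, 2/5); (-1, -1) → (-7/5, 1/5); (0, -2) → (-8/5, -6/5); (-2, 4) → (2, 4); (1, 4) → (19/5, 8/5)
T2 reflect across y = 0: (-14/5, 2/5) → (-14/5, -2/5); (-7/5, 1/5) → (-7/5, -1/5); (-8/5, -6/5) → (-8/5, 6/5); (2, 4) → (2, -4); (19/5, 8/5) → (19/5, -8/5)
T3 reflect across x = 0: (-14/5, -2/5) → (14/5, -2/5); (-7/5, -1/5) → (7/5, -1/5); (-8/5, 6/5) → (8/5, 6/5); (2, -4) → (-2, -4); (19/5, -8/5) → (-19/5, -8/5)

image vertices: (14/5, -2/5), (7/5, -1/5), (8/5, 6/5), (-2, -4), (-19/5, -8/5)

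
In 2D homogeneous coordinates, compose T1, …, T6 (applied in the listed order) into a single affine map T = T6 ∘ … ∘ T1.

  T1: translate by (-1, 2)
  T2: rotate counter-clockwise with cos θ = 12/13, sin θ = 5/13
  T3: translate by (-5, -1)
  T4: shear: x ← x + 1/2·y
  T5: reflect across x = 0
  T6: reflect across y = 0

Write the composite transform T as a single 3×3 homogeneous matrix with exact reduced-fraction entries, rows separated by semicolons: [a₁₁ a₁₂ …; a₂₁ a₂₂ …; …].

T1 = [1 0 -1; 0 1 2; 0 0 1]
T2·T1 = [12/13 -5/13 -22/13; 5/13 12/13 19/13; 0 0 1]
T3·…·T1 = [12/13 -5/13 -87/13; 5/13 12/13 6/13; 0 0 1]
T4·…·T1 = [29/26 1/13 -84/13; 5/13 12/13 6/13; 0 0 1]
T5·…·T1 = [-29/26 -1/13 84/13; 5/13 12/13 6/13; 0 0 1]
T6·…·T1 = [-29/26 -1/13 84/13; -5/13 -12/13 -6/13; 0 0 1]

T = [-29/26 -1/13 84/13; -5/13 -12/13 -6/13; 0 0 1]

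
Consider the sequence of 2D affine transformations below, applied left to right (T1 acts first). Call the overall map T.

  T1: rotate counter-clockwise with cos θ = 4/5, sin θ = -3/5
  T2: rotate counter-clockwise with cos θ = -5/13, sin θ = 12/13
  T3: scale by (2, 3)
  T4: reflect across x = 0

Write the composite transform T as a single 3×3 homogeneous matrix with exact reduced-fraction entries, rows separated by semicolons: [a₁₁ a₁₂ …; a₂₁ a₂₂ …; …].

T = [-32/65 126/65 0; 189/65 48/65 0; 0 0 1]

T1 = [4/5 3/5 0; -3/5 4/5 0; 0 0 1]
T2·T1 = [16/65 -63/65 0; 63/65 16/65 0; 0 0 1]
T3·…·T1 = [32/65 -126/65 0; 189/65 48/65 0; 0 0 1]
T4·…·T1 = [-32/65 126/65 0; 189/65 48/65 0; 0 0 1]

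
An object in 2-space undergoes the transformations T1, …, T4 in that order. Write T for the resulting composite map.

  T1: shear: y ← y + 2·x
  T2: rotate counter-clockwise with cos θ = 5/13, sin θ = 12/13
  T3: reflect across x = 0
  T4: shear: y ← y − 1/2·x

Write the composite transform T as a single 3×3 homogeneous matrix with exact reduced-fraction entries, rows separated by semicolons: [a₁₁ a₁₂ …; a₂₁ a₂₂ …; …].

T1 = [1 0 0; 2 1 0; 0 0 1]
T2·T1 = [-19/13 -12/13 0; 22/13 5/13 0; 0 0 1]
T3·…·T1 = [19/13 12/13 0; 22/13 5/13 0; 0 0 1]
T4·…·T1 = [19/13 12/13 0; 25/26 -1/13 0; 0 0 1]

T = [19/13 12/13 0; 25/26 -1/13 0; 0 0 1]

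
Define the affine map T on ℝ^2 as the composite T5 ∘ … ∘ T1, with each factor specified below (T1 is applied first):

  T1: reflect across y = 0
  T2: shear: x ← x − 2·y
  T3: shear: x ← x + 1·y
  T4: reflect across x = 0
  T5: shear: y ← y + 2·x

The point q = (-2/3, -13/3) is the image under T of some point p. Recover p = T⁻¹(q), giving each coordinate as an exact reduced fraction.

T1 = [1 0 0; 0 -1 0; 0 0 1]
T2·T1 = [1 2 0; 0 -1 0; 0 0 1]
T3·…·T1 = [1 1 0; 0 -1 0; 0 0 1]
T4·…·T1 = [-1 -1 0; 0 -1 0; 0 0 1]
T5·…·T1 = [-1 -1 0; -2 -3 0; 0 0 1]
det M = 1; M⁻¹ = [-3 1 0; 2 -1 0; 0 0 1]
M⁻¹ · (-2/3, -13/3)ᵀ = (-7/3, 3)ᵀ

p = (-7/3, 3)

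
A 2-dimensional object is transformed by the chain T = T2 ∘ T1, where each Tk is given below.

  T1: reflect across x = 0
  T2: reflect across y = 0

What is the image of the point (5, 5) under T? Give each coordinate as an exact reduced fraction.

T1 reflect across x = 0: (5, 5) → (-5, 5)
T2 reflect across y = 0: (-5, 5) → (-5, -5)

T(p) = (-5, -5)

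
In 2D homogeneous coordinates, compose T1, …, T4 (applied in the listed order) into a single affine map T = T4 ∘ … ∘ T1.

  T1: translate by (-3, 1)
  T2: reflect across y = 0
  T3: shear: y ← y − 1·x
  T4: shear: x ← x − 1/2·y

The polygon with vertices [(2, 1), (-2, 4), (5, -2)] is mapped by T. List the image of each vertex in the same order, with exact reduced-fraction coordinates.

image vertices: (-1/2, -1), (-5, 0), (5/2, -1)

T1 translate by (-3, 1): (2, 1) → (-1, 2); (-2, 4) → (-5, 5); (5, -2) → (2, -1)
T2 reflect across y = 0: (-1, 2) → (-1, -2); (-5, 5) → (-5, -5); (2, -1) → (2, 1)
T3 shear: y ← y − 1·x: (-1, -2) → (-1, -1); (-5, -5) → (-5, 0); (2, 1) → (2, -1)
T4 shear: x ← x − 1/2·y: (-1, -1) → (-1/2, -1); (-5, 0) → (-5, 0); (2, -1) → (5/2, -1)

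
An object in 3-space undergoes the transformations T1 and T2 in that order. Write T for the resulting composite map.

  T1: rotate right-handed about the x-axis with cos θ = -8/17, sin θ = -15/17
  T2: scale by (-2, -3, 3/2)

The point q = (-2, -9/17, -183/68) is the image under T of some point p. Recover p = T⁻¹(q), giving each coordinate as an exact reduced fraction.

T1 = [1 0 0 0; 0 -8/17 15/17 0; 0 -15/17 -8/17 0; 0 0 0 1]
T2·T1 = [-2 0 0 0; 0 24/17 -45/17 0; 0 -45/34 -12/17 0; 0 0 0 1]
det M = 9; M⁻¹ = [-1/2 0 0 0; 0 8/51 -10/17 0; 0 -5/17 -16/51 0; 0 0 0 1]
M⁻¹ · (-2, -9/17, -183/68)ᵀ = (1, 3/2, 1)ᵀ

p = (1, 3/2, 1)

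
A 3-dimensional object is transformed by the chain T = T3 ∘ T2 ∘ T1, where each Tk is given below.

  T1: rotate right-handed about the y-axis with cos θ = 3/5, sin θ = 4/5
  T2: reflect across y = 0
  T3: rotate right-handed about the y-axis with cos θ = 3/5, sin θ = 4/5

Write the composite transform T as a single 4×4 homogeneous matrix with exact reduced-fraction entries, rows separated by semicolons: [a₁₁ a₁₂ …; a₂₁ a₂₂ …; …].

T1 = [3/5 0 4/5 0; 0 1 0 0; -4/5 0 3/5 0; 0 0 0 1]
T2·T1 = [3/5 0 4/5 0; 0 -1 0 0; -4/5 0 3/5 0; 0 0 0 1]
T3·…·T1 = [-7/25 0 24/25 0; 0 -1 0 0; -24/25 0 -7/25 0; 0 0 0 1]

T = [-7/25 0 24/25 0; 0 -1 0 0; -24/25 0 -7/25 0; 0 0 0 1]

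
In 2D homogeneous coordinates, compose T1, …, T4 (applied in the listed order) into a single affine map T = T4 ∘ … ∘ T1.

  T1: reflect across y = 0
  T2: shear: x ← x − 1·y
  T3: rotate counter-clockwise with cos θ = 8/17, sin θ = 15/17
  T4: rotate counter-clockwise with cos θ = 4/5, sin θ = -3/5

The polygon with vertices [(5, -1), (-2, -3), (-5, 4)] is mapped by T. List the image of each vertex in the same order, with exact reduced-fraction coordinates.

image vertices: (16/5, 13/5), (-29/5, 3/5), (67/85, -344/85)

T1 reflect across y = 0: (5, -1) → (5, 1); (-2, -3) → (-2, 3); (-5, 4) → (-5, -4)
T2 shear: x ← x − 1·y: (5, 1) → (4, 1); (-2, 3) → (-5, 3); (-5, -4) → (-1, -4)
T3 rotate counter-clockwise with cos θ = 8/17, sin θ = 15/17: (4, 1) → (1, 4); (-5, 3) → (-5, -3); (-1, -4) → (52/17, -47/17)
T4 rotate counter-clockwise with cos θ = 4/5, sin θ = -3/5: (1, 4) → (16/5, 13/5); (-5, -3) → (-29/5, 3/5); (52/17, -47/17) → (67/85, -344/85)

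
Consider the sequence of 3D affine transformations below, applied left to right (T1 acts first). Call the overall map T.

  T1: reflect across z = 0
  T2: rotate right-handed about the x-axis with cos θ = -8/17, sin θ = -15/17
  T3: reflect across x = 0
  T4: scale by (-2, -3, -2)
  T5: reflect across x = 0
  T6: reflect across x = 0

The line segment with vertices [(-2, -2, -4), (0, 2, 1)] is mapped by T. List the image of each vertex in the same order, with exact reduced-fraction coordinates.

T1 reflect across z = 0: (-2, -2, -4) → (-2, -2, 4); (0, 2, 1) → (0, 2, -1)
T2 rotate right-handed about the x-axis with cos θ = -8/17, sin θ = -15/17: (-2, -2, 4) → (-2, 76/17, -2/17); (0, 2, -1) → (0, -31/17, -22/17)
T3 reflect across x = 0: (-2, 76/17, -2/17) → (2, 76/17, -2/17); (0, -31/17, -22/17) → (0, -31/17, -22/17)
T4 scale by (-2, -3, -2): (2, 76/17, -2/17) → (-4, -228/17, 4/17); (0, -31/17, -22/17) → (0, 93/17, 44/17)
T5 reflect across x = 0: (-4, -228/17, 4/17) → (4, -228/17, 4/17); (0, 93/17, 44/17) → (0, 93/17, 44/17)
T6 reflect across x = 0: (4, -228/17, 4/17) → (-4, -228/17, 4/17); (0, 93/17, 44/17) → (0, 93/17, 44/17)

image vertices: (-4, -228/17, 4/17), (0, 93/17, 44/17)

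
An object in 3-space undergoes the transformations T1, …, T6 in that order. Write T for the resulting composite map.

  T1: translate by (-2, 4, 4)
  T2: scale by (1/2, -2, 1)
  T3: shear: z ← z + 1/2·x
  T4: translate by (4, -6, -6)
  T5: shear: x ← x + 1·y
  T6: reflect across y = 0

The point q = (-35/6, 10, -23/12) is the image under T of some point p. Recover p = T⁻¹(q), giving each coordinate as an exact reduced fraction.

p = (7/3, -2, 0)

T1 = [1 0 0 -2; 0 1 0 4; 0 0 1 4; 0 0 0 1]
T2·T1 = [1/2 0 0 -1; 0 -2 0 -8; 0 0 1 4; 0 0 0 1]
T3·…·T1 = [1/2 0 0 -1; 0 -2 0 -8; 1/4 0 1 7/2; 0 0 0 1]
T4·…·T1 = [1/2 0 0 3; 0 -2 0 -14; 1/4 0 1 -5/2; 0 0 0 1]
T5·…·T1 = [1/2 -2 0 -11; 0 -2 0 -14; 1/4 0 1 -5/2; 0 0 0 1]
T6·…·T1 = [1/2 -2 0 -11; 0 2 0 14; 1/4 0 1 -5/2; 0 0 0 1]
det M = 1; M⁻¹ = [2 2 0 -6; 0 1/2 0 -7; -1/2 -1/2 1 4; 0 0 0 1]
M⁻¹ · (-35/6, 10, -23/12)ᵀ = (7/3, -2, 0)ᵀ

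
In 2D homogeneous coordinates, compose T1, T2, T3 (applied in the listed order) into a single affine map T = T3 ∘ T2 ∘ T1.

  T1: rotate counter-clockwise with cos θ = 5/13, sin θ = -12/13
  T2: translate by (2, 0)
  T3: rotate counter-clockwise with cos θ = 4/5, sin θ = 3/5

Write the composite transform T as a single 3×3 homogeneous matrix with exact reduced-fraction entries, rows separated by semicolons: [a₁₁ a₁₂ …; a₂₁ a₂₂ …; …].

T1 = [5/13 12/13 0; -12/13 5/13 0; 0 0 1]
T2·T1 = [5/13 12/13 2; -12/13 5/13 0; 0 0 1]
T3·…·T1 = [56/65 33/65 8/5; -33/65 56/65 6/5; 0 0 1]

T = [56/65 33/65 8/5; -33/65 56/65 6/5; 0 0 1]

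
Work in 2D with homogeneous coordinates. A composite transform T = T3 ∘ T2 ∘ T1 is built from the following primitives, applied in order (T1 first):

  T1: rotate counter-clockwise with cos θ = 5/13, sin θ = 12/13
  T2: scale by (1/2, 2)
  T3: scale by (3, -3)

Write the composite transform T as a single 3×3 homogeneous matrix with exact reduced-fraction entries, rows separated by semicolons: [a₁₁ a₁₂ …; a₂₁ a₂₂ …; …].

T1 = [5/13 -12/13 0; 12/13 5/13 0; 0 0 1]
T2·T1 = [5/26 -6/13 0; 24/13 10/13 0; 0 0 1]
T3·…·T1 = [15/26 -18/13 0; -72/13 -30/13 0; 0 0 1]

T = [15/26 -18/13 0; -72/13 -30/13 0; 0 0 1]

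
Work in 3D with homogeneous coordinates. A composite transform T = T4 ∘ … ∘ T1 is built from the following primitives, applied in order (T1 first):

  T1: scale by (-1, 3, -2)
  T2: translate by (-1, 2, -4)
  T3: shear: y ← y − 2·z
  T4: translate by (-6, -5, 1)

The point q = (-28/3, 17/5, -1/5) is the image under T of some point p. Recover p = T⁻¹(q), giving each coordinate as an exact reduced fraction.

p = (7/3, 4/3, -7/5)

T1 = [-1 0 0 0; 0 3 0 0; 0 0 -2 0; 0 0 0 1]
T2·T1 = [-1 0 0 -1; 0 3 0 2; 0 0 -2 -4; 0 0 0 1]
T3·…·T1 = [-1 0 0 -1; 0 3 4 10; 0 0 -2 -4; 0 0 0 1]
T4·…·T1 = [-1 0 0 -7; 0 3 4 5; 0 0 -2 -3; 0 0 0 1]
det M = 6; M⁻¹ = [-1 0 0 -7; 0 1/3 2/3 1/3; 0 0 -1/2 -3/2; 0 0 0 1]
M⁻¹ · (-28/3, 17/5, -1/5)ᵀ = (7/3, 4/3, -7/5)ᵀ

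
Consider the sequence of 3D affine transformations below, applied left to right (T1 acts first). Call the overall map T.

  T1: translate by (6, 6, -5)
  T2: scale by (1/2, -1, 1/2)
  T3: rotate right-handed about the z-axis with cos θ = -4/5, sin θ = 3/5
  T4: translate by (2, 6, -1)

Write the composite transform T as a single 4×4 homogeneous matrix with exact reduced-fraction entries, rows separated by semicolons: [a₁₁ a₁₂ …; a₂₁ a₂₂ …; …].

T1 = [1 0 0 6; 0 1 0 6; 0 0 1 -5; 0 0 0 1]
T2·T1 = [1/2 0 0 3; 0 -1 0 -6; 0 0 1/2 -5/2; 0 0 0 1]
T3·…·T1 = [-2/5 3/5 0 6/5; 3/10 4/5 0 33/5; 0 0 1/2 -5/2; 0 0 0 1]
T4·…·T1 = [-2/5 3/5 0 16/5; 3/10 4/5 0 63/5; 0 0 1/2 -7/2; 0 0 0 1]

T = [-2/5 3/5 0 16/5; 3/10 4/5 0 63/5; 0 0 1/2 -7/2; 0 0 0 1]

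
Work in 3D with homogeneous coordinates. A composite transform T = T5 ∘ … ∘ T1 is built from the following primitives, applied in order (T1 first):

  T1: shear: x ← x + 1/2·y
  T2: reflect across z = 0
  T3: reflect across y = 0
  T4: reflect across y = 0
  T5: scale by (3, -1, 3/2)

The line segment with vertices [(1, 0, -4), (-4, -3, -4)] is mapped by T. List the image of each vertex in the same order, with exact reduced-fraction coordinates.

T1 shear: x ← x + 1/2·y: (1, 0, -4) → (1, 0, -4); (-4, -3, -4) → (-11/2, -3, -4)
T2 reflect across z = 0: (1, 0, -4) → (1, 0, 4); (-11/2, -3, -4) → (-11/2, -3, 4)
T3 reflect across y = 0: (1, 0, 4) → (1, 0, 4); (-11/2, -3, 4) → (-11/2, 3, 4)
T4 reflect across y = 0: (1, 0, 4) → (1, 0, 4); (-11/2, 3, 4) → (-11/2, -3, 4)
T5 scale by (3, -1, 3/2): (1, 0, 4) → (3, 0, 6); (-11/2, -3, 4) → (-33/2, 3, 6)

image vertices: (3, 0, 6), (-33/2, 3, 6)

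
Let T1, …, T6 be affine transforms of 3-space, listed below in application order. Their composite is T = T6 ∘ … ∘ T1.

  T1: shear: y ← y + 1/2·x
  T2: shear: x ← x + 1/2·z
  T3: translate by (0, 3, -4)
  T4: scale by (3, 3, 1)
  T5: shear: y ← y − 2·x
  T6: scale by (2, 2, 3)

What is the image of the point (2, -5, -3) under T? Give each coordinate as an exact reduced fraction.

T1 shear: y ← y + 1/2·x: (2, -5, -3) → (2, -4, -3)
T2 shear: x ← x + 1/2·z: (2, -4, -3) → (1/2, -4, -3)
T3 translate by (0, 3, -4): (1/2, -4, -3) → (1/2, -1, -7)
T4 scale by (3, 3, 1): (1/2, -1, -7) → (3/2, -3, -7)
T5 shear: y ← y − 2·x: (3/2, -3, -7) → (3/2, -6, -7)
T6 scale by (2, 2, 3): (3/2, -6, -7) → (3, -12, -21)

T(p) = (3, -12, -21)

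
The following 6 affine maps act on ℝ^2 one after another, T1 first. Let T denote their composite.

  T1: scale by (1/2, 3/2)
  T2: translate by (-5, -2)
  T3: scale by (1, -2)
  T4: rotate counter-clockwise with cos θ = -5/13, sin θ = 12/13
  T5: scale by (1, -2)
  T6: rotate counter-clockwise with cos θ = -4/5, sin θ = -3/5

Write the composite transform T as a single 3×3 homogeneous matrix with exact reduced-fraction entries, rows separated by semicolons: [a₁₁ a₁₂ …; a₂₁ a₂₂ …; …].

T1 = [1/2 0 0; 0 3/2 0; 0 0 1]
T2·T1 = [1/2 0 -5; 0 3/2 -2; 0 0 1]
T3·…·T1 = [1/2 0 -5; 0 -3 4; 0 0 1]
T4·…·T1 = [-5/26 36/13 -23/13; 6/13 15/13 -80/13; 0 0 1]
T5·…·T1 = [-5/26 36/13 -23/13; -12/13 -30/13 160/13; 0 0 1]
T6·…·T1 = [-2/5 -18/5 44/5; 111/130 12/65 -571/65; 0 0 1]

T = [-2/5 -18/5 44/5; 111/130 12/65 -571/65; 0 0 1]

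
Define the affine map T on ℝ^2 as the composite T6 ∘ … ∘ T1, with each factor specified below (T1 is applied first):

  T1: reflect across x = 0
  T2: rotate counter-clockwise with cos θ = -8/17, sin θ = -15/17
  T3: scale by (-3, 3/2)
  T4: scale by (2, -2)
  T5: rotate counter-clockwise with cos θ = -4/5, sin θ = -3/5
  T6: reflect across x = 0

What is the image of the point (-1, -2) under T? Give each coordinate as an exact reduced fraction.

T1 reflect across x = 0: (-1, -2) → (1, -2)
T2 rotate counter-clockwise with cos θ = -8/17, sin θ = -15/17: (1, -2) → (-38/17, 1/17)
T3 scale by (-3, 3/2): (-38/17, 1/17) → (114/17, 3/34)
T4 scale by (2, -2): (114/17, 3/34) → (228/17, -3/17)
T5 rotate counter-clockwise with cos θ = -4/5, sin θ = -3/5: (228/17, -3/17) → (-921/85, -672/85)
T6 reflect across x = 0: (-921/85, -672/85) → (921/85, -672/85)

T(p) = (921/85, -672/85)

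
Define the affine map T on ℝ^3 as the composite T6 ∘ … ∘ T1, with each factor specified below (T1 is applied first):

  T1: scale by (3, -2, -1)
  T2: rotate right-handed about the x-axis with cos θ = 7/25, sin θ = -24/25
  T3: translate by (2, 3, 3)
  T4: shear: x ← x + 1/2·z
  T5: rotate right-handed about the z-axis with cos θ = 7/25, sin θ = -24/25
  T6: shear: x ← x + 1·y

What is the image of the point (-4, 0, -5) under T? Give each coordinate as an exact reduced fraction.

T1 scale by (3, -2, -1): (-4, 0, -5) → (-12, 0, 5)
T2 rotate right-handed about the x-axis with cos θ = 7/25, sin θ = -24/25: (-12, 0, 5) → (-12, 24/5, 7/5)
T3 translate by (2, 3, 3): (-12, 24/5, 7/5) → (-10, 39/5, 22/5)
T4 shear: x ← x + 1/2·z: (-10, 39/5, 22/5) → (-39/5, 39/5, 22/5)
T5 rotate right-handed about the z-axis with cos θ = 7/25, sin θ = -24/25: (-39/5, 39/5, 22/5) → (663/125, 1209/125, 22/5)
T6 shear: x ← x + 1·y: (663/125, 1209/125, 22/5) → (1872/125, 1209/125, 22/5)

T(p) = (1872/125, 1209/125, 22/5)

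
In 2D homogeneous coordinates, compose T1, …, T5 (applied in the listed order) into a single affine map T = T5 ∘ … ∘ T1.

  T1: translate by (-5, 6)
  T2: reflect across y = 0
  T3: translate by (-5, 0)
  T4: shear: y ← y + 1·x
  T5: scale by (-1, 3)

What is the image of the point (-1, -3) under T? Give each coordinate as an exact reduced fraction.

T(p) = (11, -42)

T1 translate by (-5, 6): (-1, -3) → (-6, 3)
T2 reflect across y = 0: (-6, 3) → (-6, -3)
T3 translate by (-5, 0): (-6, -3) → (-11, -3)
T4 shear: y ← y + 1·x: (-11, -3) → (-11, -14)
T5 scale by (-1, 3): (-11, -14) → (11, -42)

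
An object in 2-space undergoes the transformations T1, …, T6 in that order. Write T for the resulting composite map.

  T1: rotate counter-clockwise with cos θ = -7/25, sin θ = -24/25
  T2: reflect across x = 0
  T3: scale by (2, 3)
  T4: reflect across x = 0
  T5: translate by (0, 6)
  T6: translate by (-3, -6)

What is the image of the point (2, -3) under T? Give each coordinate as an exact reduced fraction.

T1 rotate counter-clockwise with cos θ = -7/25, sin θ = -24/25: (2, -3) → (-86/25, -27/25)
T2 reflect across x = 0: (-86/25, -27/25) → (86/25, -27/25)
T3 scale by (2, 3): (86/25, -27/25) → (172/25, -81/25)
T4 reflect across x = 0: (172/25, -81/25) → (-172/25, -81/25)
T5 translate by (0, 6): (-172/25, -81/25) → (-172/25, 69/25)
T6 translate by (-3, -6): (-172/25, 69/25) → (-247/25, -81/25)

T(p) = (-247/25, -81/25)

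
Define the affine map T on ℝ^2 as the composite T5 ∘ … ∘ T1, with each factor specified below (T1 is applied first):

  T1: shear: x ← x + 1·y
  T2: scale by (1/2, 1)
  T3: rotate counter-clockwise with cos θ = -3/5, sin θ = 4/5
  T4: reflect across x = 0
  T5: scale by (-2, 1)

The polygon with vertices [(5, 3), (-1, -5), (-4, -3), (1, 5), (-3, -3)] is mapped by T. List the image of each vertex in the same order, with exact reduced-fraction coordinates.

image vertices: (-48/5, 7/5), (58/5, 3/5), (9, -1), (-58/5, -3/5), (42/5, -3/5)

T1 shear: x ← x + 1·y: (5, 3) → (8, 3); (-1, -5) → (-6, -5); (-4, -3) → (-7, -3); (1, 5) → (6, 5); (-3, -3) → (-6, -3)
T2 scale by (1/2, 1): (8, 3) → (4, 3); (-6, -5) → (-3, -5); (-7, -3) → (-7/2, -3); (6, 5) → (3, 5); (-6, -3) → (-3, -3)
T3 rotate counter-clockwise with cos θ = -3/5, sin θ = 4/5: (4, 3) → (-24/5, 7/5); (-3, -5) → (29/5, 3/5); (-7/2, -3) → (9/2, -1); (3, 5) → (-29/5, -3/5); (-3, -3) → (21/5, -3/5)
T4 reflect across x = 0: (-24/5, 7/5) → (24/5, 7/5); (29/5, 3/5) → (-29/5, 3/5); (9/2, -1) → (-9/2, -1); (-29/5, -3/5) → (29/5, -3/5); (21/5, -3/5) → (-21/5, -3/5)
T5 scale by (-2, 1): (24/5, 7/5) → (-48/5, 7/5); (-29/5, 3/5) → (58/5, 3/5); (-9/2, -1) → (9, -1); (29/5, -3/5) → (-58/5, -3/5); (-21/5, -3/5) → (42/5, -3/5)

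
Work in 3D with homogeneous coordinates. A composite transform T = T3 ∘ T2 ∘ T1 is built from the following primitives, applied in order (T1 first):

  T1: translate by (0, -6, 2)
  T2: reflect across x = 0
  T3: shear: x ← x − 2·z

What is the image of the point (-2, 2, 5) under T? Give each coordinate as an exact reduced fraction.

T(p) = (-12, -4, 7)

T1 translate by (0, -6, 2): (-2, 2, 5) → (-2, -4, 7)
T2 reflect across x = 0: (-2, -4, 7) → (2, -4, 7)
T3 shear: x ← x − 2·z: (2, -4, 7) → (-12, -4, 7)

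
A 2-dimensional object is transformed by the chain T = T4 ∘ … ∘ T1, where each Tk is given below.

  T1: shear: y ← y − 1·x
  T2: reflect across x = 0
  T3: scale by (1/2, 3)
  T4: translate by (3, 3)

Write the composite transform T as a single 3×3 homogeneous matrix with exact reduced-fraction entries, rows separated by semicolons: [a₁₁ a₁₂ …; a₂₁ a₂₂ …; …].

T = [-1/2 0 3; -3 3 3; 0 0 1]

T1 = [1 0 0; -1 1 0; 0 0 1]
T2·T1 = [-1 0 0; -1 1 0; 0 0 1]
T3·…·T1 = [-1/2 0 0; -3 3 0; 0 0 1]
T4·…·T1 = [-1/2 0 3; -3 3 3; 0 0 1]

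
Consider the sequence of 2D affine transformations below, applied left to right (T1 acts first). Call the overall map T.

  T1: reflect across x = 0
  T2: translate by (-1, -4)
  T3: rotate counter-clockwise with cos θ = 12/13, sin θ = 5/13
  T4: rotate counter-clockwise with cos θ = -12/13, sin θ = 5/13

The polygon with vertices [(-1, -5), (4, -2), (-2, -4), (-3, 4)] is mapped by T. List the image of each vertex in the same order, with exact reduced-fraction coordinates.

T1 reflect across x = 0: (-1, -5) → (1, -5); (4, -2) → (-4, -2); (-2, -4) → (2, -4); (-3, 4) → (3, 4)
T2 translate by (-1, -4): (1, -5) → (0, -9); (-4, -2) → (-5, -6); (2, -4) → (1, -8); (3, 4) → (2, 0)
T3 rotate counter-clockwise with cos θ = 12/13, sin θ = 5/13: (0, -9) → (45/13, -108/13); (-5, -6) → (-30/13, -97/13); (1, -8) → (4, -7); (2, 0) → (24/13, 10/13)
T4 rotate counter-clockwise with cos θ = -12/13, sin θ = 5/13: (45/13, -108/13) → (0, 9); (-30/13, -97/13) → (5, 6); (4, -7) → (-1, 8); (24/13, 10/13) → (-2, 0)

image vertices: (0, 9), (5, 6), (-1, 8), (-2, 0)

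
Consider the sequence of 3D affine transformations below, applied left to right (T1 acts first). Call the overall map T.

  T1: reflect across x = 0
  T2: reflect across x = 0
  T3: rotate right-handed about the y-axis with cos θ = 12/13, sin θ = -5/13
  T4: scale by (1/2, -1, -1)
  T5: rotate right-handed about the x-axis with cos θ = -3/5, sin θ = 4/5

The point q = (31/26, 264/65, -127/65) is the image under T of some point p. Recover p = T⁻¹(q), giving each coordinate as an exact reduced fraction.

T1 = [-1 0 0 0; 0 1 0 0; 0 0 1 0; 0 0 0 1]
T2·T1 = [1 0 0 0; 0 1 0 0; 0 0 1 0; 0 0 0 1]
T3·…·T1 = [12/13 0 -5/13 0; 0 1 0 0; 5/13 0 12/13 0; 0 0 0 1]
T4·…·T1 = [6/13 0 -5/26 0; 0 -1 0 0; -5/13 0 -12/13 0; 0 0 0 1]
T5·…·T1 = [6/13 0 -5/26 0; 4/13 3/5 48/65 0; 3/13 -4/5 36/65 0; 0 0 0 1]
det M = 1/2; M⁻¹ = [24/13 4/13 3/13 0; 0 3/5 -4/5 0; -10/13 48/65 36/65 0; 0 0 0 1]
M⁻¹ · (31/26, 264/65, -127/65)ᵀ = (3, 4, 1)ᵀ

p = (3, 4, 1)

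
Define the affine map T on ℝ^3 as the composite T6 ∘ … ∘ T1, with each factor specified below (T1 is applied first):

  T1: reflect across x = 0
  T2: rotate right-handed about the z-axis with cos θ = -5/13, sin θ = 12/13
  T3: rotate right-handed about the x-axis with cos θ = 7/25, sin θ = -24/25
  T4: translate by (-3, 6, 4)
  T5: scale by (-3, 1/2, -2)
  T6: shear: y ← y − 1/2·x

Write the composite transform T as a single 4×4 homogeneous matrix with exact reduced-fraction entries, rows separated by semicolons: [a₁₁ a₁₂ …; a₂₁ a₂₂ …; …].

T1 = [-1 0 0 0; 0 1 0 0; 0 0 1 0; 0 0 0 1]
T2·T1 = [5/13 -12/13 0 0; -12/13 -5/13 0 0; 0 0 1 0; 0 0 0 1]
T3·…·T1 = [5/13 -12/13 0 0; -84/325 -7/65 24/25 0; 288/325 24/65 7/25 0; 0 0 0 1]
T4·…·T1 = [5/13 -12/13 0 -3; -84/325 -7/65 24/25 6; 288/325 24/65 7/25 4; 0 0 0 1]
T5·…·T1 = [-15/13 36/13 0 9; -42/325 -7/130 12/25 3; -576/325 -48/65 -14/25 -8; 0 0 0 1]
T6·…·T1 = [-15/13 36/13 0 9; 291/650 -187/130 12/25 -3/2; -576/325 -48/65 -14/25 -8; 0 0 0 1]

T = [-15/13 36/13 0 9; 291/650 -187/130 12/25 -3/2; -576/325 -48/65 -14/25 -8; 0 0 0 1]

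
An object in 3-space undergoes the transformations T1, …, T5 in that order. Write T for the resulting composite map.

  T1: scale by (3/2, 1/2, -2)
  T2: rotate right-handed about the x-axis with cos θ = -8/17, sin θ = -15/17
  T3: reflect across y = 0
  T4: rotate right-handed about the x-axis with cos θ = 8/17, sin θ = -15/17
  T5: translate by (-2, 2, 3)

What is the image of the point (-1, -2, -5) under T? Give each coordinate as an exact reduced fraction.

T1 scale by (3/2, 1/2, -2): (-1, -2, -5) → (-3/2, -1, 10)
T2 rotate right-handed about the x-axis with cos θ = -8/17, sin θ = -15/17: (-3/2, -1, 10) → (-3/2, 158/17, -65/17)
T3 reflect across y = 0: (-3/2, 158/17, -65/17) → (-3/2, -158/17, -65/17)
T4 rotate right-handed about the x-axis with cos θ = 8/17, sin θ = -15/17: (-3/2, -158/17, -65/17) → (-3/2, -2239/289, 1850/289)
T5 translate by (-2, 2, 3): (-3/2, -2239/289, 1850/289) → (-7/2, -1661/289, 2717/289)

T(p) = (-7/2, -1661/289, 2717/289)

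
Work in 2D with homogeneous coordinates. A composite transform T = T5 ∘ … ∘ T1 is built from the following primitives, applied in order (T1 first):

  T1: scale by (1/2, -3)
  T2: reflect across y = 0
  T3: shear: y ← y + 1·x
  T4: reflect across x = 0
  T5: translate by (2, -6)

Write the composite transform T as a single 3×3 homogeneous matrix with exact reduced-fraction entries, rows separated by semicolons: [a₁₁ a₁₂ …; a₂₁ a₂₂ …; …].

T = [-1/2 0 2; 1/2 3 -6; 0 0 1]

T1 = [1/2 0 0; 0 -3 0; 0 0 1]
T2·T1 = [1/2 0 0; 0 3 0; 0 0 1]
T3·…·T1 = [1/2 0 0; 1/2 3 0; 0 0 1]
T4·…·T1 = [-1/2 0 0; 1/2 3 0; 0 0 1]
T5·…·T1 = [-1/2 0 2; 1/2 3 -6; 0 0 1]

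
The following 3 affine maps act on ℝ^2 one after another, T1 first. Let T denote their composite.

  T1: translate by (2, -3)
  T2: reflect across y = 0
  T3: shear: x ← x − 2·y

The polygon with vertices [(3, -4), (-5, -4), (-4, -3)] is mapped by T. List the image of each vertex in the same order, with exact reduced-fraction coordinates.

image vertices: (-9, 7), (-17, 7), (-14, 6)

T1 translate by (2, -3): (3, -4) → (5, -7); (-5, -4) → (-3, -7); (-4, -3) → (-2, -6)
T2 reflect across y = 0: (5, -7) → (5, 7); (-3, -7) → (-3, 7); (-2, -6) → (-2, 6)
T3 shear: x ← x − 2·y: (5, 7) → (-9, 7); (-3, 7) → (-17, 7); (-2, 6) → (-14, 6)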